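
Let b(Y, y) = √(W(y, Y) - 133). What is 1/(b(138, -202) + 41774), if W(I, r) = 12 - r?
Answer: 41774/1745067335 - I*√259/1745067335 ≈ 2.3938e-5 - 9.2223e-9*I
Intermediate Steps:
b(Y, y) = √(-121 - Y) (b(Y, y) = √((12 - Y) - 133) = √(-121 - Y))
1/(b(138, -202) + 41774) = 1/(√(-121 - 1*138) + 41774) = 1/(√(-121 - 138) + 41774) = 1/(√(-259) + 41774) = 1/(I*√259 + 41774) = 1/(41774 + I*√259)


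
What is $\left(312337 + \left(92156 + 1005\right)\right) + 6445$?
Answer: $411943$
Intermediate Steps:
$\left(312337 + \left(92156 + 1005\right)\right) + 6445 = \left(312337 + 93161\right) + 6445 = 405498 + 6445 = 411943$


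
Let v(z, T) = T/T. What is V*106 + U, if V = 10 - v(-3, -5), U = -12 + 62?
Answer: 1004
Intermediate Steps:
v(z, T) = 1
U = 50
V = 9 (V = 10 - 1*1 = 10 - 1 = 9)
V*106 + U = 9*106 + 50 = 954 + 50 = 1004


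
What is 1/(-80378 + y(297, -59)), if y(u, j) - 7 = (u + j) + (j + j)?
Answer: -1/80251 ≈ -1.2461e-5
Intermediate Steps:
y(u, j) = 7 + u + 3*j (y(u, j) = 7 + ((u + j) + (j + j)) = 7 + ((j + u) + 2*j) = 7 + (u + 3*j) = 7 + u + 3*j)
1/(-80378 + y(297, -59)) = 1/(-80378 + (7 + 297 + 3*(-59))) = 1/(-80378 + (7 + 297 - 177)) = 1/(-80378 + 127) = 1/(-80251) = -1/80251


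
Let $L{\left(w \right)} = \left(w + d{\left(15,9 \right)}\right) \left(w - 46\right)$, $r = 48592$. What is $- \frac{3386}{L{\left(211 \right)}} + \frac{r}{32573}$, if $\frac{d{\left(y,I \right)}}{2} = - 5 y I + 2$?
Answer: $\frac{9210358978}{6100108575} \approx 1.5099$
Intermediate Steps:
$d{\left(y,I \right)} = 4 - 10 I y$ ($d{\left(y,I \right)} = 2 \left(- 5 y I + 2\right) = 2 \left(- 5 I y + 2\right) = 2 \left(2 - 5 I y\right) = 4 - 10 I y$)
$L{\left(w \right)} = \left(-1346 + w\right) \left(-46 + w\right)$ ($L{\left(w \right)} = \left(w + \left(4 - 90 \cdot 15\right)\right) \left(w - 46\right) = \left(w + \left(4 - 1350\right)\right) \left(-46 + w\right) = \left(w - 1346\right) \left(-46 + w\right) = \left(-1346 + w\right) \left(-46 + w\right)$)
$- \frac{3386}{L{\left(211 \right)}} + \frac{r}{32573} = - \frac{3386}{61916 + 211^{2} - 293712} + \frac{48592}{32573} = - \frac{3386}{61916 + 44521 - 293712} + 48592 \cdot \frac{1}{32573} = - \frac{3386}{-187275} + \frac{48592}{32573} = \left(-3386\right) \left(- \frac{1}{187275}\right) + \frac{48592}{32573} = \frac{3386}{187275} + \frac{48592}{32573} = \frac{9210358978}{6100108575}$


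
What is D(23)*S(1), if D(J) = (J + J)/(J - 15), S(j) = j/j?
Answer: 23/4 ≈ 5.7500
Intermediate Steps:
S(j) = 1
D(J) = 2*J/(-15 + J) (D(J) = (2*J)/(-15 + J) = 2*J/(-15 + J))
D(23)*S(1) = (2*23/(-15 + 23))*1 = (2*23/8)*1 = (2*23*(⅛))*1 = (23/4)*1 = 23/4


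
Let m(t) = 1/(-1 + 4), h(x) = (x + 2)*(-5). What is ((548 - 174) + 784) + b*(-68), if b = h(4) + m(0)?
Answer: 9526/3 ≈ 3175.3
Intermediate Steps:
h(x) = -10 - 5*x (h(x) = (2 + x)*(-5) = -10 - 5*x)
m(t) = ⅓ (m(t) = 1/3 = ⅓)
b = -89/3 (b = (-10 - 5*4) + ⅓ = (-10 - 20) + ⅓ = -30 + ⅓ = -89/3 ≈ -29.667)
((548 - 174) + 784) + b*(-68) = ((548 - 174) + 784) - 89/3*(-68) = (374 + 784) + 6052/3 = 1158 + 6052/3 = 9526/3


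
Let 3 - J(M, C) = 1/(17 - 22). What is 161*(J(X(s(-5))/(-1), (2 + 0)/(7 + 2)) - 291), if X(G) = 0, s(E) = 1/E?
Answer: -231679/5 ≈ -46336.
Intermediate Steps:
J(M, C) = 16/5 (J(M, C) = 3 - 1/(17 - 22) = 3 - 1/(-5) = 3 - 1*(-1/5) = 3 + 1/5 = 16/5)
161*(J(X(s(-5))/(-1), (2 + 0)/(7 + 2)) - 291) = 161*(16/5 - 291) = 161*(-1439/5) = -231679/5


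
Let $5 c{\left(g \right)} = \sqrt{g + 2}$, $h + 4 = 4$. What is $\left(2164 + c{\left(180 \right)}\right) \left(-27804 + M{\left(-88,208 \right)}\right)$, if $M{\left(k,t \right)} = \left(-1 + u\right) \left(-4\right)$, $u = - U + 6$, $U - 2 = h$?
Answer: $-60193824 - \frac{27816 \sqrt{182}}{5} \approx -6.0269 \cdot 10^{7}$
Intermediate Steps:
$h = 0$ ($h = -4 + 4 = 0$)
$U = 2$ ($U = 2 + 0 = 2$)
$c{\left(g \right)} = \frac{\sqrt{2 + g}}{5}$ ($c{\left(g \right)} = \frac{\sqrt{g + 2}}{5} = \frac{\sqrt{2 + g}}{5}$)
$u = 4$ ($u = \left(-1\right) 2 + 6 = -2 + 6 = 4$)
$M{\left(k,t \right)} = -12$ ($M{\left(k,t \right)} = \left(-1 + 4\right) \left(-4\right) = 3 \left(-4\right) = -12$)
$\left(2164 + c{\left(180 \right)}\right) \left(-27804 + M{\left(-88,208 \right)}\right) = \left(2164 + \frac{\sqrt{2 + 180}}{5}\right) \left(-27804 - 12\right) = \left(2164 + \frac{\sqrt{182}}{5}\right) \left(-27816\right) = -60193824 - \frac{27816 \sqrt{182}}{5}$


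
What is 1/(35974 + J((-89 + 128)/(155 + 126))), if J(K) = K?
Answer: 281/10108733 ≈ 2.7798e-5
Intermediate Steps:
1/(35974 + J((-89 + 128)/(155 + 126))) = 1/(35974 + (-89 + 128)/(155 + 126)) = 1/(35974 + 39/281) = 1/(10108733/281) = 281/10108733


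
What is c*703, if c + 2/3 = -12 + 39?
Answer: 55537/3 ≈ 18512.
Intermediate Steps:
c = 79/3 (c = -⅔ + (-12 + 39) = -⅔ + 27 = 79/3 ≈ 26.333)
c*703 = (79/3)*703 = 55537/3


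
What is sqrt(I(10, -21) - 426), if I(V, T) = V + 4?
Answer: 2*I*sqrt(103) ≈ 20.298*I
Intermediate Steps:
I(V, T) = 4 + V
sqrt(I(10, -21) - 426) = sqrt((4 + 10) - 426) = sqrt(14 - 426) = sqrt(-412) = 2*I*sqrt(103)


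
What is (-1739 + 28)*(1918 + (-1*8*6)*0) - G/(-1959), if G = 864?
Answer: -2142948506/653 ≈ -3.2817e+6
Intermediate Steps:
(-1739 + 28)*(1918 + (-1*8*6)*0) - G/(-1959) = (-1739 + 28)*(1918 + (-1*8*6)*0) - 864/(-1959) = -1711*(1918 - 8*6*0) - 864*(-1)/1959 = -1711*(1918 - 48*0) - 1*(-288/653) = -1711*(1918 + 0) + 288/653 = -1711*1918 + 288/653 = -3281698 + 288/653 = -2142948506/653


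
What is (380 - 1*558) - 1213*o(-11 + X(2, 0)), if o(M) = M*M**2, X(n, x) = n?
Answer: 884099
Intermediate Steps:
o(M) = M**3
(380 - 1*558) - 1213*o(-11 + X(2, 0)) = (380 - 1*558) - 1213*(-11 + 2)**3 = (380 - 558) - 1213*(-9)**3 = -178 - 1213*(-729) = -178 + 884277 = 884099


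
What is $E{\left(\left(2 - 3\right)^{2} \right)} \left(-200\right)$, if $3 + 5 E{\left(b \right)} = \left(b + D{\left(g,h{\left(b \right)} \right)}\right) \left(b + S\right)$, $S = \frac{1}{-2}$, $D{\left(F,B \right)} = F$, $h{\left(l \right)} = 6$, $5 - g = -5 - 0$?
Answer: $-100$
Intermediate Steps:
$g = 10$ ($g = 5 - \left(-5 - 0\right) = 5 - \left(-5 + 0\right) = 5 - -5 = 5 + 5 = 10$)
$S = - \frac{1}{2} \approx -0.5$
$E{\left(b \right)} = - \frac{3}{5} + \frac{\left(10 + b\right) \left(- \frac{1}{2} + b\right)}{5}$ ($E{\left(b \right)} = - \frac{3}{5} + \frac{\left(b + 10\right) \left(b - \frac{1}{2}\right)}{5} = - \frac{3}{5} + \frac{\left(10 + b\right) \left(- \frac{1}{2} + b\right)}{5}$)
$E{\left(\left(2 - 3\right)^{2} \right)} \left(-200\right) = \left(- \frac{8}{5} + \frac{\left(\left(2 - 3\right)^{2}\right)^{2}}{5} + \frac{19 \left(2 - 3\right)^{2}}{10}\right) \left(-200\right) = \left(- \frac{8}{5} + \frac{\left(\left(-1\right)^{2}\right)^{2}}{5} + \frac{19 \left(-1\right)^{2}}{10}\right) \left(-200\right) = \left(- \frac{8}{5} + \frac{1^{2}}{5} + \frac{19}{10} \cdot 1\right) \left(-200\right) = \left(- \frac{8}{5} + \frac{1}{5} \cdot 1 + \frac{19}{10}\right) \left(-200\right) = \left(- \frac{8}{5} + \frac{1}{5} + \frac{19}{10}\right) \left(-200\right) = \frac{1}{2} \left(-200\right) = -100$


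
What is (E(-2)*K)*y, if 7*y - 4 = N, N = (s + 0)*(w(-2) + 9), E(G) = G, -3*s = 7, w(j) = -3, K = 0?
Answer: 0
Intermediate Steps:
s = -7/3 (s = -⅓*7 = -7/3 ≈ -2.3333)
N = -14 (N = (-7/3 + 0)*(-3 + 9) = -7/3*6 = -14)
y = -10/7 (y = 4/7 + (⅐)*(-14) = 4/7 - 2 = -10/7 ≈ -1.4286)
(E(-2)*K)*y = -2*0*(-10/7) = 0*(-10/7) = 0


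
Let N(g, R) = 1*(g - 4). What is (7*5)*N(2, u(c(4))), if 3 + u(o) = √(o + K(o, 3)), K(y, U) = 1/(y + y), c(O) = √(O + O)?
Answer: -70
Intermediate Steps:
c(O) = √2*√O (c(O) = √(2*O) = √2*√O)
K(y, U) = 1/(2*y)
u(o) = -3 + √(o + 1/(2*o))
N(g, R) = -4 + g (N(g, R) = 1*(-4 + g) = -4 + g)
(7*5)*N(2, u(c(4))) = (7*5)*(-4 + 2) = 35*(-2) = -70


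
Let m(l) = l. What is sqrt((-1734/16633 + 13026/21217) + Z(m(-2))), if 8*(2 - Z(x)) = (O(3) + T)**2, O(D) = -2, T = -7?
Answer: 5*I*sqrt(12387411025594258)/201658492 ≈ 2.7596*I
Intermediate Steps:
Z(x) = -65/8 (Z(x) = 2 - (-2 - 7)**2/8 = 2 - 1/8*(-9)**2 = 2 - 1/8*81 = 2 - 81/8 = -65/8)
sqrt((-1734/16633 + 13026/21217) + Z(m(-2))) = sqrt((-1734/16633 + 13026/21217) - 65/8) = sqrt(179871180/352902361 - 65/8) = sqrt(-21499684025/2823218888) = 5*I*sqrt(12387411025594258)/201658492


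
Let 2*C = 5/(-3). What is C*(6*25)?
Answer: -125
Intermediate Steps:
C = -⅚ (C = (5/(-3))/2 = (5*(-⅓))/2 = (½)*(-5/3) = -⅚ ≈ -0.83333)
C*(6*25) = -5*25 = -⅚*150 = -125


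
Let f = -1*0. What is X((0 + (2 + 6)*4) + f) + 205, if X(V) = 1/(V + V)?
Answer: 13121/64 ≈ 205.02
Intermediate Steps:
f = 0
X(V) = 1/(2*V)
X((0 + (2 + 6)*4) + f) + 205 = 1/(2*((0 + (2 + 6)*4) + 0)) + 205 = 1/(2*((0 + 8*4) + 0)) + 205 = 1/(2*((0 + 32) + 0)) + 205 = 1/(2*(32 + 0)) + 205 = (½)/32 + 205 = (½)*(1/32) + 205 = 1/64 + 205 = 13121/64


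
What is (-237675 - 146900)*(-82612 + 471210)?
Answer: -149445075850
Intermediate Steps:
(-237675 - 146900)*(-82612 + 471210) = -384575*388598 = -149445075850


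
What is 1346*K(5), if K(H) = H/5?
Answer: 1346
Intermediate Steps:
K(H) = H/5 (K(H) = H*(1/5) = H/5)
1346*K(5) = 1346*((1/5)*5) = 1346*1 = 1346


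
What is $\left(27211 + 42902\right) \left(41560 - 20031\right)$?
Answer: $1509462777$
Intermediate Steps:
$\left(27211 + 42902\right) \left(41560 - 20031\right) = 70113 \cdot 21529 = 1509462777$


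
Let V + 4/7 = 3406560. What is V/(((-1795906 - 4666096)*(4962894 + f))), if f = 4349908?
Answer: -5961479/105313854011807 ≈ -5.6607e-8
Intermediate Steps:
V = 23845916/7 (V = -4/7 + 3406560 = 23845916/7 ≈ 3.4066e+6)
V/(((-1795906 - 4666096)*(4962894 + f))) = 23845916/(7*(((-1795906 - 4666096)*(4962894 + 4349908)))) = 23845916/(7*((-6462002*9312802))) = (23845916/7)/(-60179345149604) = (23845916/7)*(-1/60179345149604) = -5961479/105313854011807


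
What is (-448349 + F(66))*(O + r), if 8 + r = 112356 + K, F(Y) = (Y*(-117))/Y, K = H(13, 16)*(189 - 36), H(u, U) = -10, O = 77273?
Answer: -84352418406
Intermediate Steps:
K = -1530 (K = -10*(189 - 36) = -10*153 = -1530)
F(Y) = -117 (F(Y) = (-117*Y)/Y = -117)
r = 110818 (r = -8 + (112356 - 1530) = -8 + 110826 = 110818)
(-448349 + F(66))*(O + r) = (-448349 - 117)*(77273 + 110818) = -448466*188091 = -84352418406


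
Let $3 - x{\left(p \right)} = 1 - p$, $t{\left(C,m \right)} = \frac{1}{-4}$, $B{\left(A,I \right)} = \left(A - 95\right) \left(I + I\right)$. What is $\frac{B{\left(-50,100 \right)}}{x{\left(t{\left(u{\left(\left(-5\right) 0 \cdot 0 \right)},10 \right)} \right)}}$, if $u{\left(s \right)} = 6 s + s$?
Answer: $- \frac{116000}{7} \approx -16571.0$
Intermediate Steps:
$B{\left(A,I \right)} = 2 I \left(-95 + A\right)$ ($B{\left(A,I \right)} = \left(-95 + A\right) 2 I = 2 I \left(-95 + A\right)$)
$u{\left(s \right)} = 7 s$
$t{\left(C,m \right)} = - \frac{1}{4}$
$x{\left(p \right)} = 2 + p$ ($x{\left(p \right)} = 3 - \left(1 - p\right) = 3 + \left(-1 + p\right) = 2 + p$)
$\frac{B{\left(-50,100 \right)}}{x{\left(t{\left(u{\left(\left(-5\right) 0 \cdot 0 \right)},10 \right)} \right)}} = \frac{2 \cdot 100 \left(-95 - 50\right)}{2 - \frac{1}{4}} = \frac{2 \cdot 100 \left(-145\right)}{\frac{7}{4}} = \left(-29000\right) \frac{4}{7} = - \frac{116000}{7}$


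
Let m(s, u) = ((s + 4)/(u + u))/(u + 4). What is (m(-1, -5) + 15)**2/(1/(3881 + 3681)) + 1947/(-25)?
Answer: 17701107/10 ≈ 1.7701e+6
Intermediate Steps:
m(s, u) = (4 + s)/(2*u*(4 + u)) (m(s, u) = ((4 + s)/((2*u)))/(4 + u) = ((4 + s)*(1/(2*u)))/(4 + u) = ((4 + s)/(2*u))/(4 + u) = (4 + s)/(2*u*(4 + u)))
(m(-1, -5) + 15)**2/(1/(3881 + 3681)) + 1947/(-25) = ((1/2)*(4 - 1)/(-5*(4 - 5)) + 15)**2/(1/(3881 + 3681)) + 1947/(-25) = ((1/2)*(-1/5)*3/(-1) + 15)**2/(1/7562) + 1947*(-1/25) = ((1/2)*(-1/5)*(-1)*3 + 15)**2/(1/7562) - 1947/25 = (3/10 + 15)**2*7562 - 1947/25 = (153/10)**2*7562 - 1947/25 = (23409/100)*7562 - 1947/25 = 88509429/50 - 1947/25 = 17701107/10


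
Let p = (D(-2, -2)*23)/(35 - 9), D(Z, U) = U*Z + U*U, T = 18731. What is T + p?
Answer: 243595/13 ≈ 18738.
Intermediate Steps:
D(Z, U) = U² + U*Z (D(Z, U) = U*Z + U² = U² + U*Z)
p = 92/13 (p = (-2*(-2 - 2)*23)/(35 - 9) = (-2*(-4)*23)/26 = (8*23)*(1/26) = 184*(1/26) = 92/13 ≈ 7.0769)
T + p = 18731 + 92/13 = 243595/13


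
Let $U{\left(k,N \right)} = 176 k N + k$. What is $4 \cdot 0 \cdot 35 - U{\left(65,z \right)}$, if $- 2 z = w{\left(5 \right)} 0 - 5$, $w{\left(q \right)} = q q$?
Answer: $-28665$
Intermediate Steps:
$w{\left(q \right)} = q^{2}$
$z = \frac{5}{2}$ ($z = - \frac{5^{2} \cdot 0 - 5}{2} = - \frac{25 \cdot 0 - 5}{2} = - \frac{0 - 5}{2} = \left(- \frac{1}{2}\right) \left(-5\right) = \frac{5}{2} \approx 2.5$)
$U{\left(k,N \right)} = k + 176 N k$ ($U{\left(k,N \right)} = 176 N k + k = k + 176 N k$)
$4 \cdot 0 \cdot 35 - U{\left(65,z \right)} = 4 \cdot 0 \cdot 35 - 65 \left(1 + 176 \cdot \frac{5}{2}\right) = 0 \cdot 35 - 65 \left(1 + 440\right) = 0 - 65 \cdot 441 = 0 - 28665 = -28665$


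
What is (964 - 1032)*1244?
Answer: -84592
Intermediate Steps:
(964 - 1032)*1244 = -68*1244 = -84592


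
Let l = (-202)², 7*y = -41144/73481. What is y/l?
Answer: -10286/5247057767 ≈ -1.9603e-6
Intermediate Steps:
y = -41144/514367 (y = (-41144/73481)/7 = (-41144*1/73481)/7 = (⅐)*(-41144/73481) = -41144/514367 ≈ -0.079990)
l = 40804
y/l = -41144/514367/40804 = -41144/514367*1/40804 = -10286/5247057767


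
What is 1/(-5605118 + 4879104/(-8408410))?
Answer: -4204205/23565067560742 ≈ -1.7841e-7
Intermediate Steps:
1/(-5605118 + 4879104/(-8408410)) = 1/(-5605118 + 4879104*(-1/8408410)) = 1/(-5605118 - 2439552/4204205) = 1/(-23565067560742/4204205) = -4204205/23565067560742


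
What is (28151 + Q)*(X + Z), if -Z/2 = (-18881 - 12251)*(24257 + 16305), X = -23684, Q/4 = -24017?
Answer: -171526331631228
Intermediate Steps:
Q = -96068 (Q = 4*(-24017) = -96068)
Z = 2525552368 (Z = -2*(-18881 - 12251)*(24257 + 16305) = -(-62264)*40562 = -2*(-1262776184) = 2525552368)
(28151 + Q)*(X + Z) = (28151 - 96068)*(-23684 + 2525552368) = -67917*2525528684 = -171526331631228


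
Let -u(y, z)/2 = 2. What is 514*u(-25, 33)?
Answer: -2056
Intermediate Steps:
u(y, z) = -4 (u(y, z) = -2*2 = -4)
514*u(-25, 33) = 514*(-4) = -2056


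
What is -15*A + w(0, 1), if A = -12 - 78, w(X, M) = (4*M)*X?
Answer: 1350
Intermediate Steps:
w(X, M) = 4*M*X
A = -90
-15*A + w(0, 1) = -15*(-90) + 4*1*0 = 1350 + 0 = 1350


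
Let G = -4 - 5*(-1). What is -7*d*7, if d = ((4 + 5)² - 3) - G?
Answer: -3773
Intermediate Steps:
G = 1 (G = -4 + 5 = 1)
d = 77 (d = ((4 + 5)² - 3) - 1*1 = (9² - 3) - 1 = (81 - 3) - 1 = 78 - 1 = 77)
-7*d*7 = -7*77*7 = -539*7 = -3773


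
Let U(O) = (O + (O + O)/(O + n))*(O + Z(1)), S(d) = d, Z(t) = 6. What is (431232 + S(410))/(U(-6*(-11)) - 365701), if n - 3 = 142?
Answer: -91076462/76150735 ≈ -1.1960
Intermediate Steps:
n = 145 (n = 3 + 142 = 145)
U(O) = (6 + O)*(O + 2*O/(145 + O)) (U(O) = (O + (O + O)/(O + 145))*(O + 6) = (O + (2*O)/(145 + O))*(6 + O) = (O + 2*O/(145 + O))*(6 + O) = (6 + O)*(O + 2*O/(145 + O)))
(431232 + S(410))/(U(-6*(-11)) - 365701) = (431232 + 410)/((-6*(-11))*(882 + (-6*(-11))**2 + 153*(-6*(-11)))/(145 - 6*(-11)) - 365701) = 431642/(66*(882 + 66**2 + 153*66)/(145 + 66) - 365701) = 431642/(66*(882 + 4356 + 10098)/211 - 365701) = 431642/(66*(1/211)*15336 - 365701) = 431642/(1012176/211 - 365701) = 431642/(-76150735/211) = 431642*(-211/76150735) = -91076462/76150735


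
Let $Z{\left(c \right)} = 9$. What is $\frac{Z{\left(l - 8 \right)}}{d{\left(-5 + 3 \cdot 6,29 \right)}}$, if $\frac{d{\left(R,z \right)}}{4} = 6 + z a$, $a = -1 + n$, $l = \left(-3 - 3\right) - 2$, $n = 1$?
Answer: $\frac{3}{8} \approx 0.375$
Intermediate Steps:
$l = -8$ ($l = -6 - 2 = -8$)
$a = 0$ ($a = -1 + 1 = 0$)
$d{\left(R,z \right)} = 24$ ($d{\left(R,z \right)} = 4 \left(6 + z 0\right) = 4 \left(6 + 0\right) = 4 \cdot 6 = 24$)
$\frac{Z{\left(l - 8 \right)}}{d{\left(-5 + 3 \cdot 6,29 \right)}} = \frac{9}{24} = 9 \cdot \frac{1}{24} = \frac{3}{8}$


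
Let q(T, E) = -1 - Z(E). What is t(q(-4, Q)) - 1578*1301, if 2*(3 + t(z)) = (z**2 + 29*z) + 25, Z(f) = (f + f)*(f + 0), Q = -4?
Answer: -4105805/2 ≈ -2.0529e+6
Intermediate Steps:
Z(f) = 2*f**2 (Z(f) = (2*f)*f = 2*f**2)
q(T, E) = -1 - 2*E**2
t(z) = 19/2 + z**2/2 + 29*z/2 (t(z) = -3 + ((z**2 + 29*z) + 25)/2 = -3 + (25 + z**2 + 29*z)/2 = -3 + (25/2 + z**2/2 + 29*z/2) = 19/2 + z**2/2 + 29*z/2)
t(q(-4, Q)) - 1578*1301 = (19/2 + (-1 - 2*(-4)**2)**2/2 + 29*(-1 - 2*(-4)**2)/2) - 1578*1301 = (19/2 + (-1 - 2*16)**2/2 + 29*(-1 - 2*16)/2) - 2052978 = (19/2 + (-1 - 32)**2/2 + 29*(-1 - 32)/2) - 2052978 = (19/2 + (1/2)*(-33)**2 + (29/2)*(-33)) - 2052978 = (19/2 + (1/2)*1089 - 957/2) - 2052978 = (19/2 + 1089/2 - 957/2) - 2052978 = 151/2 - 2052978 = -4105805/2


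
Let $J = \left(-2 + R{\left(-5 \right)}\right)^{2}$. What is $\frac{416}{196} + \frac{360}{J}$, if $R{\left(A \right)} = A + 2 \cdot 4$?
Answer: $\frac{17744}{49} \approx 362.12$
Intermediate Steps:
$R{\left(A \right)} = 8 + A$ ($R{\left(A \right)} = A + 8 = 8 + A$)
$J = 1$ ($J = \left(-2 + \left(8 - 5\right)\right)^{2} = \left(-2 + 3\right)^{2} = 1^{2} = 1$)
$\frac{416}{196} + \frac{360}{J} = \frac{416}{196} + \frac{360}{1} = 416 \cdot \frac{1}{196} + 360 \cdot 1 = \frac{104}{49} + 360 = \frac{17744}{49}$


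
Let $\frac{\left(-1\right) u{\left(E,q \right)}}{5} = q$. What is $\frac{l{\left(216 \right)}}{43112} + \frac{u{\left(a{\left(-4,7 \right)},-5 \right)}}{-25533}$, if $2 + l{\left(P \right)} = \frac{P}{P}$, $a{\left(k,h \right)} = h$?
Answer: $- \frac{1103333}{1100778696} \approx -0.0010023$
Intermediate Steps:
$l{\left(P \right)} = -1$ ($l{\left(P \right)} = -2 + \frac{P}{P} = -2 + 1 = -1$)
$u{\left(E,q \right)} = - 5 q$
$\frac{l{\left(216 \right)}}{43112} + \frac{u{\left(a{\left(-4,7 \right)},-5 \right)}}{-25533} = - \frac{1}{43112} + \frac{\left(-5\right) \left(-5\right)}{-25533} = \left(-1\right) \frac{1}{43112} + 25 \left(- \frac{1}{25533}\right) = - \frac{1}{43112} - \frac{25}{25533} = - \frac{1103333}{1100778696}$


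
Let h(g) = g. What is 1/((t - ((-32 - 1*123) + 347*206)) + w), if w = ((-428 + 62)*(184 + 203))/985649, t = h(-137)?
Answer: -985649/70438561778 ≈ -1.3993e-5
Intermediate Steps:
t = -137
w = -141642/985649 (w = -366*387*(1/985649) = -141642*1/985649 = -141642/985649 ≈ -0.14370)
1/((t - ((-32 - 1*123) + 347*206)) + w) = 1/((-137 - ((-32 - 1*123) + 347*206)) - 141642/985649) = 1/((-137 - ((-32 - 123) + 71482)) - 141642/985649) = 1/((-137 - (-155 + 71482)) - 141642/985649) = 1/((-137 - 1*71327) - 141642/985649) = 1/((-137 - 71327) - 141642/985649) = 1/(-71464 - 141642/985649) = 1/(-70438561778/985649) = -985649/70438561778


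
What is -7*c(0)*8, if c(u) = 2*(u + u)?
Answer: 0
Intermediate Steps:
c(u) = 4*u (c(u) = 2*(2*u) = 4*u)
-7*c(0)*8 = -28*0*8 = -7*0*8 = 0*8 = 0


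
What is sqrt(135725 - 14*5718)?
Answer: sqrt(55673) ≈ 235.95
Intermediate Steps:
sqrt(135725 - 14*5718) = sqrt(135725 - 80052) = sqrt(55673)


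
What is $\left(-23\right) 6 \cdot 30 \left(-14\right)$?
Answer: $57960$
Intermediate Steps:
$\left(-23\right) 6 \cdot 30 \left(-14\right) = \left(-138\right) 30 \left(-14\right) = \left(-4140\right) \left(-14\right) = 57960$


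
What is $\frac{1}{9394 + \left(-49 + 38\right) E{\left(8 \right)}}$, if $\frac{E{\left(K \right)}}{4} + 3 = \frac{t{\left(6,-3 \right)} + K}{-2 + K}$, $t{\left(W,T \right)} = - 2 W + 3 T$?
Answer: $\frac{3}{28864} \approx 0.00010394$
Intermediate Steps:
$E{\left(K \right)} = -12 + \frac{4 \left(-21 + K\right)}{-2 + K}$ ($E{\left(K \right)} = -12 + 4 \frac{\left(\left(-2\right) 6 + 3 \left(-3\right)\right) + K}{-2 + K} = -12 + 4 \frac{\left(-12 - 9\right) + K}{-2 + K} = -12 + 4 \frac{-21 + K}{-2 + K} = -12 + \frac{4 \left(-21 + K\right)}{-2 + K}$)
$\frac{1}{9394 + \left(-49 + 38\right) E{\left(8 \right)}} = \frac{1}{9394 + \left(-49 + 38\right) \frac{4 \left(-15 - 16\right)}{-2 + 8}} = \frac{1}{9394 - 11 \frac{4 \left(-15 - 16\right)}{6}} = \frac{1}{9394 - 11 \cdot 4 \cdot \frac{1}{6} \left(-31\right)} = \frac{1}{9394 - - \frac{682}{3}} = \frac{1}{9394 + \frac{682}{3}} = \frac{1}{\frac{28864}{3}} = \frac{3}{28864}$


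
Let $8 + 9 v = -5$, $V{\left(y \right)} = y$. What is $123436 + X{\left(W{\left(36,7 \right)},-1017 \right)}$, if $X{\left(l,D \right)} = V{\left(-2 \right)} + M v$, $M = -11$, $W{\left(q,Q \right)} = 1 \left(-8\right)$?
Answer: $\frac{1111049}{9} \approx 1.2345 \cdot 10^{5}$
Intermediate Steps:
$W{\left(q,Q \right)} = -8$
$v = - \frac{13}{9}$ ($v = - \frac{8}{9} + \frac{1}{9} \left(-5\right) = - \frac{8}{9} - \frac{5}{9} = - \frac{13}{9} \approx -1.4444$)
$X{\left(l,D \right)} = \frac{125}{9}$ ($X{\left(l,D \right)} = -2 - - \frac{143}{9} = -2 + \frac{143}{9} = \frac{125}{9}$)
$123436 + X{\left(W{\left(36,7 \right)},-1017 \right)} = 123436 + \frac{125}{9} = \frac{1111049}{9}$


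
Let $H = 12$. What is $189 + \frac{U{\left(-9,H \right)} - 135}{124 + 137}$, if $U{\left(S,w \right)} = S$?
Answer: $\frac{5465}{29} \approx 188.45$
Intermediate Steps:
$189 + \frac{U{\left(-9,H \right)} - 135}{124 + 137} = 189 + \frac{-9 - 135}{124 + 137} = 189 - \frac{144}{261} = 189 - \frac{16}{29} = \frac{5465}{29}$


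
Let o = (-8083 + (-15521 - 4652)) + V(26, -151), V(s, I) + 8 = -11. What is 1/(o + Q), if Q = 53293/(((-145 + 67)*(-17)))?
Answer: -1326/37439357 ≈ -3.5417e-5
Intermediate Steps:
V(s, I) = -19 (V(s, I) = -8 - 11 = -19)
o = -28275 (o = (-8083 + (-15521 - 4652)) - 19 = (-8083 - 20173) - 19 = -28256 - 19 = -28275)
Q = 53293/1326 (Q = 53293/((-78*(-17))) = 53293/1326 ≈ 40.191)
1/(o + Q) = 1/(-28275 + 53293/1326) = 1/(-37439357/1326) = -1326/37439357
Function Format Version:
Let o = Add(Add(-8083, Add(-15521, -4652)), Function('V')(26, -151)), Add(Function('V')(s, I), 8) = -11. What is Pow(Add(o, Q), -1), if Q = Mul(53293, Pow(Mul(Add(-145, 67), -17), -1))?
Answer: Rational(-1326, 37439357) ≈ -3.5417e-5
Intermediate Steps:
Function('V')(s, I) = -19 (Function('V')(s, I) = Add(-8, -11) = -19)
o = -28275 (o = Add(Add(-8083, Add(-15521, -4652)), -19) = Add(Add(-8083, -20173), -19) = Add(-28256, -19) = -28275)
Q = Rational(53293, 1326) (Q = Mul(53293, Pow(Mul(-78, -17), -1)) = Mul(53293, Pow(1326, -1)) = Mul(53293, Rational(1, 1326)) = Rational(53293, 1326) ≈ 40.191)
Pow(Add(o, Q), -1) = Pow(Add(-28275, Rational(53293, 1326)), -1) = Pow(Rational(-37439357, 1326), -1) = Rational(-1326, 37439357)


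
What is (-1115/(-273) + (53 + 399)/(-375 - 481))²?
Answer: 43164633121/3413130084 ≈ 12.647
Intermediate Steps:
(-1115/(-273) + (53 + 399)/(-375 - 481))² = (-1115*(-1/273) + 452/(-856))² = (1115/273 + 452*(-1/856))² = (1115/273 - 113/214)² = (207761/58422)² = 43164633121/3413130084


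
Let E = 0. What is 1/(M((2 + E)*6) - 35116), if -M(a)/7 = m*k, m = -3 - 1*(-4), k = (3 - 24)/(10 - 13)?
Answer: -1/35165 ≈ -2.8437e-5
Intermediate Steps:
k = 7 (k = -21/(-3) = -21*(-1/3) = 7)
m = 1 (m = -3 + 4 = 1)
M(a) = -49 (M(a) = -7*7 = -49)
1/(M((2 + E)*6) - 35116) = 1/(-49 - 35116) = 1/(-35165) = -1/35165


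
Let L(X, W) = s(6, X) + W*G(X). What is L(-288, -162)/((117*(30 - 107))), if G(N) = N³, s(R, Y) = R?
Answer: -184277870/429 ≈ -4.2955e+5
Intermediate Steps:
L(X, W) = 6 + W*X³
L(-288, -162)/((117*(30 - 107))) = (6 - 162*(-288)³)/((117*(30 - 107))) = (6 - 162*(-23887872))/((117*(-77))) = (6 + 3869835264)/(-9009) = 3869835270*(-1/9009) = -184277870/429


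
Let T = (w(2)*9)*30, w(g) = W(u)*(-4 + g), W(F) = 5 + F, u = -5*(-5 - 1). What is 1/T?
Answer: -1/18900 ≈ -5.2910e-5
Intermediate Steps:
u = 30 (u = -5*(-6) = 30)
w(g) = -140 + 35*g (w(g) = (5 + 30)*(-4 + g) = 35*(-4 + g) = -140 + 35*g)
T = -18900 (T = ((-140 + 35*2)*9)*30 = ((-140 + 70)*9)*30 = -70*9*30 = -630*30 = -18900)
1/T = 1/(-18900) = -1/18900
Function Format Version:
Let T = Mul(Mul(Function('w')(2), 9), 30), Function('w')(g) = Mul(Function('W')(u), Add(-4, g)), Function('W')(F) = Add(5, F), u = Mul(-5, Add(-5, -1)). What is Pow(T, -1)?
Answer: Rational(-1, 18900) ≈ -5.2910e-5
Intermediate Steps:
u = 30 (u = Mul(-5, -6) = 30)
Function('w')(g) = Add(-140, Mul(35, g)) (Function('w')(g) = Mul(Add(5, 30), Add(-4, g)) = Mul(35, Add(-4, g)) = Add(-140, Mul(35, g)))
T = -18900 (T = Mul(Mul(Add(-140, Mul(35, 2)), 9), 30) = Mul(Mul(Add(-140, 70), 9), 30) = Mul(Mul(-70, 9), 30) = Mul(-630, 30) = -18900)
Pow(T, -1) = Pow(-18900, -1) = Rational(-1, 18900)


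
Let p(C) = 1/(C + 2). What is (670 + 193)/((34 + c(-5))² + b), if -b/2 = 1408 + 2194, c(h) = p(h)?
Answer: -7767/54635 ≈ -0.14216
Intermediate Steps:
p(C) = 1/(2 + C)
c(h) = 1/(2 + h)
b = -7204 (b = -2*(1408 + 2194) = -2*3602 = -7204)
(670 + 193)/((34 + c(-5))² + b) = (670 + 193)/((34 + 1/(2 - 5))² - 7204) = 863/((34 + 1/(-3))² - 7204) = 863/((34 - ⅓)² - 7204) = 863/((101/3)² - 7204) = 863/(10201/9 - 7204) = 863/(-54635/9) = 863*(-9/54635) = -7767/54635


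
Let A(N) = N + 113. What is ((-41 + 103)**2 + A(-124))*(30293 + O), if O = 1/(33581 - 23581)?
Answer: 1161130693833/10000 ≈ 1.1611e+8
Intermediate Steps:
A(N) = 113 + N
O = 1/10000 ≈ 0.00010000
((-41 + 103)**2 + A(-124))*(30293 + O) = ((-41 + 103)**2 + (113 - 124))*(30293 + 1/10000) = (62**2 - 11)*(302930001/10000) = (3844 - 11)*(302930001/10000) = 3833*(302930001/10000) = 1161130693833/10000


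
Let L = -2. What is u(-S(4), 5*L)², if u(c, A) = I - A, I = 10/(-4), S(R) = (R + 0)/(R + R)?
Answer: 225/4 ≈ 56.250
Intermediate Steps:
S(R) = ½ (S(R) = R/((2*R)) = R*(1/(2*R)) = ½)
I = -5/2 (I = 10*(-¼) = -5/2 ≈ -2.5000)
u(c, A) = -5/2 - A
u(-S(4), 5*L)² = (-5/2 - 5*(-2))² = (-5/2 - 1*(-10))² = (-5/2 + 10)² = (15/2)² = 225/4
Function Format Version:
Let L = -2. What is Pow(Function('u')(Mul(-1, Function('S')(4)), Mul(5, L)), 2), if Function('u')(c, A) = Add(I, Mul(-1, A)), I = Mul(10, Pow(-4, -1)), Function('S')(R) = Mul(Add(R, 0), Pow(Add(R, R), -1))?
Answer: Rational(225, 4) ≈ 56.250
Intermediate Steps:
Function('S')(R) = Rational(1, 2) (Function('S')(R) = Mul(R, Pow(Mul(2, R), -1)) = Mul(R, Mul(Rational(1, 2), Pow(R, -1))) = Rational(1, 2))
I = Rational(-5, 2) (I = Mul(10, Rational(-1, 4)) = Rational(-5, 2) ≈ -2.5000)
Function('u')(c, A) = Add(Rational(-5, 2), Mul(-1, A))
Pow(Function('u')(Mul(-1, Function('S')(4)), Mul(5, L)), 2) = Pow(Add(Rational(-5, 2), Mul(-1, Mul(5, -2))), 2) = Pow(Add(Rational(-5, 2), Mul(-1, -10)), 2) = Pow(Add(Rational(-5, 2), 10), 2) = Pow(Rational(15, 2), 2) = Rational(225, 4)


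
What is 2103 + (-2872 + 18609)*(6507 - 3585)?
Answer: 45985617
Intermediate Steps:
2103 + (-2872 + 18609)*(6507 - 3585) = 2103 + 15737*2922 = 2103 + 45983514 = 45985617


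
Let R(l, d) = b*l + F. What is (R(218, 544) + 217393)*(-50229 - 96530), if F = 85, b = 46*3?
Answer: -36331951558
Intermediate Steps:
b = 138
R(l, d) = 85 + 138*l (R(l, d) = 138*l + 85 = 85 + 138*l)
(R(218, 544) + 217393)*(-50229 - 96530) = ((85 + 138*218) + 217393)*(-50229 - 96530) = ((85 + 30084) + 217393)*(-146759) = (30169 + 217393)*(-146759) = 247562*(-146759) = -36331951558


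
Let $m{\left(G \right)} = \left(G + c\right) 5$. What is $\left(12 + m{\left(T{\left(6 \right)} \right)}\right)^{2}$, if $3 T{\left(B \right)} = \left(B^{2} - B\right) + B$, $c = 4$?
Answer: $8464$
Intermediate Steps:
$T{\left(B \right)} = \frac{B^{2}}{3}$ ($T{\left(B \right)} = \frac{\left(B^{2} - B\right) + B}{3} = \frac{B^{2}}{3}$)
$m{\left(G \right)} = 20 + 5 G$ ($m{\left(G \right)} = \left(G + 4\right) 5 = \left(4 + G\right) 5 = 20 + 5 G$)
$\left(12 + m{\left(T{\left(6 \right)} \right)}\right)^{2} = \left(12 + \left(20 + 5 \frac{6^{2}}{3}\right)\right)^{2} = \left(12 + \left(20 + 5 \cdot \frac{1}{3} \cdot 36\right)\right)^{2} = \left(12 + \left(20 + 5 \cdot 12\right)\right)^{2} = \left(12 + \left(20 + 60\right)\right)^{2} = \left(12 + 80\right)^{2} = 92^{2} = 8464$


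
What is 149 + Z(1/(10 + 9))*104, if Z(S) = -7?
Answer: -579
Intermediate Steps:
149 + Z(1/(10 + 9))*104 = 149 - 7*104 = 149 - 728 = -579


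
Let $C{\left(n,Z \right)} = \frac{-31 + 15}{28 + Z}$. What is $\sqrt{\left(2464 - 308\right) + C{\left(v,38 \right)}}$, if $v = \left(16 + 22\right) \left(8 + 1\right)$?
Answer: $\frac{2 \sqrt{586905}}{33} \approx 46.43$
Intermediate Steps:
$v = 342$ ($v = 38 \cdot 9 = 342$)
$C{\left(n,Z \right)} = - \frac{16}{28 + Z}$
$\sqrt{\left(2464 - 308\right) + C{\left(v,38 \right)}} = \sqrt{\left(2464 - 308\right) - \frac{16}{28 + 38}} = \sqrt{\left(2464 - 308\right) - \frac{16}{66}} = \sqrt{2156 - \frac{8}{33}} = \sqrt{\frac{71140}{33}} = \frac{2 \sqrt{586905}}{33}$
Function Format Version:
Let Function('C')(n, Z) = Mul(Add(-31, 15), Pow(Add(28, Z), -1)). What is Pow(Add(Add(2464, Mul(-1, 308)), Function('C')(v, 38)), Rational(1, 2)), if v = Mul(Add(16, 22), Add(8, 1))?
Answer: Mul(Rational(2, 33), Pow(586905, Rational(1, 2))) ≈ 46.430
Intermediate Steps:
v = 342 (v = Mul(38, 9) = 342)
Function('C')(n, Z) = Mul(-16, Pow(Add(28, Z), -1))
Pow(Add(Add(2464, Mul(-1, 308)), Function('C')(v, 38)), Rational(1, 2)) = Pow(Add(Add(2464, Mul(-1, 308)), Mul(-16, Pow(Add(28, 38), -1))), Rational(1, 2)) = Pow(Add(Add(2464, -308), Mul(-16, Pow(66, -1))), Rational(1, 2)) = Pow(Add(2156, Mul(-16, Rational(1, 66))), Rational(1, 2)) = Pow(Add(2156, Rational(-8, 33)), Rational(1, 2)) = Pow(Rational(71140, 33), Rational(1, 2)) = Mul(Rational(2, 33), Pow(586905, Rational(1, 2)))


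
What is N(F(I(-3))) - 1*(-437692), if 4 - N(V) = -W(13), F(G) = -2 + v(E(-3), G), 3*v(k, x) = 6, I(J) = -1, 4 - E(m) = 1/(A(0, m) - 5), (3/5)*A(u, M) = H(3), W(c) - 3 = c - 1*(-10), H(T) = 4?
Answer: 437722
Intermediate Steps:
W(c) = 13 + c (W(c) = 3 + (c - 1*(-10)) = 3 + (c + 10) = 3 + (10 + c) = 13 + c)
A(u, M) = 20/3 (A(u, M) = (5/3)*4 = 20/3)
E(m) = 17/5 (E(m) = 4 - 1/(20/3 - 5) = 4 - 1/5/3 = 4 - 1*⅗ = 4 - ⅗ = 17/5)
v(k, x) = 2 (v(k, x) = (⅓)*6 = 2)
F(G) = 0 (F(G) = -2 + 2 = 0)
N(V) = 30 (N(V) = 4 - (-1)*(13 + 13) = 4 - (-1)*26 = 4 - 1*(-26) = 4 + 26 = 30)
N(F(I(-3))) - 1*(-437692) = 30 - 1*(-437692) = 30 + 437692 = 437722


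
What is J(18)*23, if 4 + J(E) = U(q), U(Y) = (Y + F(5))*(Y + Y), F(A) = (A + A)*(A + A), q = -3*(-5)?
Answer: 79258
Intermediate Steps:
q = 15
F(A) = 4*A**2 (F(A) = (2*A)*(2*A) = 4*A**2)
U(Y) = 2*Y*(100 + Y) (U(Y) = (Y + 4*5**2)*(Y + Y) = (Y + 4*25)*(2*Y) = (Y + 100)*(2*Y) = (100 + Y)*(2*Y) = 2*Y*(100 + Y))
J(E) = 3446 (J(E) = -4 + 2*15*(100 + 15) = -4 + 2*15*115 = -4 + 3450 = 3446)
J(18)*23 = 3446*23 = 79258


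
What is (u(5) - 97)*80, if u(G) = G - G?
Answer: -7760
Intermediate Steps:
u(G) = 0
(u(5) - 97)*80 = (0 - 97)*80 = -97*80 = -7760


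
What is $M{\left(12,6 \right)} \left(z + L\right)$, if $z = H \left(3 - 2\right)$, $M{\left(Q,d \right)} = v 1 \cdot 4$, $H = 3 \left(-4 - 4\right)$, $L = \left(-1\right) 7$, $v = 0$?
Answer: $0$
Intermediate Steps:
$L = -7$
$H = -24$ ($H = 3 \left(-8\right) = -24$)
$M{\left(Q,d \right)} = 0$ ($M{\left(Q,d \right)} = 0 \cdot 1 \cdot 4 = 0 \cdot 4 = 0$)
$z = -24$ ($z = - 24 \left(3 - 2\right) = \left(-24\right) 1 = -24$)
$M{\left(12,6 \right)} \left(z + L\right) = 0 \left(-24 - 7\right) = 0 \left(-31\right) = 0$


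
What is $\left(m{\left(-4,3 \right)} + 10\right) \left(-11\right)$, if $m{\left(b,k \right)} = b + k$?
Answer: $-99$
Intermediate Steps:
$\left(m{\left(-4,3 \right)} + 10\right) \left(-11\right) = \left(\left(-4 + 3\right) + 10\right) \left(-11\right) = \left(-1 + 10\right) \left(-11\right) = 9 \left(-11\right) = -99$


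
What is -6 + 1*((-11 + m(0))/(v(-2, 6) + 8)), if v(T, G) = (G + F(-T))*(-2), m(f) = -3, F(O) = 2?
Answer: -17/4 ≈ -4.2500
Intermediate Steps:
v(T, G) = -4 - 2*G (v(T, G) = (G + 2)*(-2) = (2 + G)*(-2) = -4 - 2*G)
-6 + 1*((-11 + m(0))/(v(-2, 6) + 8)) = -6 + 1*((-11 - 3)/((-4 - 2*6) + 8)) = -6 + 1*(-14/((-4 - 12) + 8)) = -6 + 1*(-14/(-16 + 8)) = -6 + 1*(-14/(-8)) = -6 + 1*(-14*(-1/8)) = -6 + 1*(7/4) = -6 + 7/4 = -17/4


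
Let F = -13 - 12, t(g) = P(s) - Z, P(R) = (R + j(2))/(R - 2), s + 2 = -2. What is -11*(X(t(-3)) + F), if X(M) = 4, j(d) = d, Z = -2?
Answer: 231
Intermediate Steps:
s = -4 (s = -2 - 2 = -4)
P(R) = (2 + R)/(-2 + R) (P(R) = (R + 2)/(R - 2) = (2 + R)/(-2 + R))
t(g) = 7/3 (t(g) = (2 - 4)/(-2 - 4) - 1*(-2) = -2/(-6) + 2 = -1/6*(-2) + 2 = 1/3 + 2 = 7/3)
F = -25
-11*(X(t(-3)) + F) = -11*(4 - 25) = -11*(-21) = 231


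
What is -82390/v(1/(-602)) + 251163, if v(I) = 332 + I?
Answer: 50148591889/199863 ≈ 2.5091e+5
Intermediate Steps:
-82390/v(1/(-602)) + 251163 = -82390/(332 + 1/(-602)) + 251163 = -82390/(332 - 1/602) + 251163 = -82390/199863/602 + 251163 = -82390*602/199863 + 251163 = -49598780/199863 + 251163 = 50148591889/199863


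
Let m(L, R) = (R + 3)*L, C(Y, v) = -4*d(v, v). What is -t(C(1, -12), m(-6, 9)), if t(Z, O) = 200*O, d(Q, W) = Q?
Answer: 14400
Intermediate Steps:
C(Y, v) = -4*v
m(L, R) = L*(3 + R) (m(L, R) = (3 + R)*L = L*(3 + R))
-t(C(1, -12), m(-6, 9)) = -200*(-6*(3 + 9)) = -200*(-6*12) = -200*(-72) = -1*(-14400) = 14400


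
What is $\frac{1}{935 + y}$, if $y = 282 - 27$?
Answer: $\frac{1}{1190} \approx 0.00084034$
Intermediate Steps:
$y = 255$ ($y = 282 - 27 = 255$)
$\frac{1}{935 + y} = \frac{1}{935 + 255} = \frac{1}{1190}$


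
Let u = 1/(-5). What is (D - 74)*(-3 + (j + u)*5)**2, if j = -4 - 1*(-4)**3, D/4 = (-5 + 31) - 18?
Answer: -3679872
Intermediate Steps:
u = -1/5 ≈ -0.20000
D = 32 (D = 4*((-5 + 31) - 18) = 4*(26 - 18) = 4*8 = 32)
j = 60 (j = -4 - 1*(-64) = -4 + 64 = 60)
(D - 74)*(-3 + (j + u)*5)**2 = (32 - 74)*(-3 + (60 - 1/5)*5)**2 = -42*(-3 + (299/5)*5)**2 = -42*(-3 + 299)**2 = -42*296**2 = -42*87616 = -3679872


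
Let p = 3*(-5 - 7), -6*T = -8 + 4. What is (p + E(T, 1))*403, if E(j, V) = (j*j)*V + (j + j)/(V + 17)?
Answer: -386074/27 ≈ -14299.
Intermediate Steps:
T = ⅔ (T = -(-8 + 4)/6 = -⅙*(-4) = ⅔ ≈ 0.66667)
E(j, V) = V*j² + 2*j/(17 + V) (E(j, V) = j²*V + (2*j)/(17 + V) = V*j² + 2*j/(17 + V))
p = -36 (p = 3*(-12) = -36)
(p + E(T, 1))*403 = (-36 + 2*(2 + (⅔)*1² + 17*1*(⅔))/(3*(17 + 1)))*403 = (-36 + (⅔)*(2 + (⅔)*1 + 34/3)/18)*403 = (-36 + (⅔)*(1/18)*(2 + ⅔ + 34/3))*403 = (-36 + (⅔)*(1/18)*14)*403 = (-36 + 14/27)*403 = -958/27*403 = -386074/27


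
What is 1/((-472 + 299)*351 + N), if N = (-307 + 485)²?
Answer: -1/29039 ≈ -3.4436e-5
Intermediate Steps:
N = 31684 (N = 178² = 31684)
1/((-472 + 299)*351 + N) = 1/((-472 + 299)*351 + 31684) = 1/(-173*351 + 31684) = 1/(-60723 + 31684) = 1/(-29039) = -1/29039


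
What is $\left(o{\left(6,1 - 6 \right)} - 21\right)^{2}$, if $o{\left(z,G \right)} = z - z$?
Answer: $441$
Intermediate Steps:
$o{\left(z,G \right)} = 0$
$\left(o{\left(6,1 - 6 \right)} - 21\right)^{2} = \left(0 - 21\right)^{2} = \left(-21\right)^{2} = 441$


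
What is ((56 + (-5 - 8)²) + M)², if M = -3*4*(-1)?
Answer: 56169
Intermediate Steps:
M = 12 (M = -12*(-1) = 12)
((56 + (-5 - 8)²) + M)² = ((56 + (-5 - 8)²) + 12)² = ((56 + (-13)²) + 12)² = ((56 + 169) + 12)² = (225 + 12)² = 237² = 56169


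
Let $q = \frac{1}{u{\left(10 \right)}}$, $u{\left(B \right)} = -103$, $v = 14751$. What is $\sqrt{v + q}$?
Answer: $\frac{2 \sqrt{39123314}}{103} \approx 121.45$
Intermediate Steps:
$q = - \frac{1}{103}$ ($q = \frac{1}{-103} = - \frac{1}{103} \approx -0.0097087$)
$\sqrt{v + q} = \sqrt{14751 - \frac{1}{103}} = \sqrt{\frac{1519352}{103}} = \frac{2 \sqrt{39123314}}{103}$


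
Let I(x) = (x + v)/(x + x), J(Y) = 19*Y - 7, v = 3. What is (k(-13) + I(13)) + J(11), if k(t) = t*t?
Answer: 4831/13 ≈ 371.62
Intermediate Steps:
J(Y) = -7 + 19*Y
k(t) = t**2
I(x) = (3 + x)/(2*x) (I(x) = (x + 3)/(x + x) = (3 + x)/((2*x)) = (3 + x)*(1/(2*x)) = (3 + x)/(2*x))
(k(-13) + I(13)) + J(11) = ((-13)**2 + (1/2)*(3 + 13)/13) + (-7 + 19*11) = (169 + (1/2)*(1/13)*16) + (-7 + 209) = (169 + 8/13) + 202 = 2205/13 + 202 = 4831/13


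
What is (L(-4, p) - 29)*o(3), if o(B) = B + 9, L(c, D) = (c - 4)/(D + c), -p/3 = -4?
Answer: -360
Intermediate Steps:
p = 12 (p = -3*(-4) = 12)
L(c, D) = (-4 + c)/(D + c)
o(B) = 9 + B
(L(-4, p) - 29)*o(3) = ((-4 - 4)/(12 - 4) - 29)*(9 + 3) = (-8/8 - 29)*12 = ((⅛)*(-8) - 29)*12 = (-1 - 29)*12 = -30*12 = -360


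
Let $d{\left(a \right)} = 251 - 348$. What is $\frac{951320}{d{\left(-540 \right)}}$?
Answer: $- \frac{951320}{97} \approx -9807.4$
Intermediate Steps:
$d{\left(a \right)} = -97$
$\frac{951320}{d{\left(-540 \right)}} = \frac{951320}{-97} = 951320 \left(- \frac{1}{97}\right) = - \frac{951320}{97}$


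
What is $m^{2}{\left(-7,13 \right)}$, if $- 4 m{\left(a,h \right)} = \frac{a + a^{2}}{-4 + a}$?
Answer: $\frac{441}{484} \approx 0.91116$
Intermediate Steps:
$m{\left(a,h \right)} = - \frac{a + a^{2}}{4 \left(-4 + a\right)}$ ($m{\left(a,h \right)} = - \frac{\left(a + a^{2}\right) \frac{1}{-4 + a}}{4} = - \frac{\frac{1}{-4 + a} \left(a + a^{2}\right)}{4} = - \frac{a + a^{2}}{4 \left(-4 + a\right)}$)
$m^{2}{\left(-7,13 \right)} = \left(\left(-1\right) \left(-7\right) \frac{1}{-16 + 4 \left(-7\right)} \left(1 - 7\right)\right)^{2} = \left(\left(-1\right) \left(-7\right) \frac{1}{-16 - 28} \left(-6\right)\right)^{2} = \left(\left(-1\right) \left(-7\right) \frac{1}{-44} \left(-6\right)\right)^{2} = \left(\left(-1\right) \left(-7\right) \left(- \frac{1}{44}\right) \left(-6\right)\right)^{2} = \left(\frac{21}{22}\right)^{2} = \frac{441}{484}$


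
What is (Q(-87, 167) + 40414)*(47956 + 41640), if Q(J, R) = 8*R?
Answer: 3740633000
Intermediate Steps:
(Q(-87, 167) + 40414)*(47956 + 41640) = (8*167 + 40414)*(47956 + 41640) = (1336 + 40414)*89596 = 41750*89596 = 3740633000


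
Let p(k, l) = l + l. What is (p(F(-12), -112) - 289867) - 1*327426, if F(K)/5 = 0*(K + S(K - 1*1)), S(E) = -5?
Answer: -617517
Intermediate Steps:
F(K) = 0 (F(K) = 5*(0*(K - 5)) = 5*(0*(-5 + K)) = 5*0 = 0)
p(k, l) = 2*l
(p(F(-12), -112) - 289867) - 1*327426 = (2*(-112) - 289867) - 1*327426 = (-224 - 289867) - 327426 = -290091 - 327426 = -617517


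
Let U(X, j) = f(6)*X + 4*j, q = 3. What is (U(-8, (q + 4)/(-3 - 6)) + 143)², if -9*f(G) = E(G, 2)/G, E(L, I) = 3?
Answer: 177241/9 ≈ 19693.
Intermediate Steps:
f(G) = -1/(3*G)
U(X, j) = 4*j - X/18 (U(X, j) = (-⅓/6)*X + 4*j = (-⅓*⅙)*X + 4*j = -X/18 + 4*j = 4*j - X/18)
(U(-8, (q + 4)/(-3 - 6)) + 143)² = ((4*((3 + 4)/(-3 - 6)) - 1/18*(-8)) + 143)² = ((4*(7/(-9)) + 4/9) + 143)² = ((4*(7*(-⅑)) + 4/9) + 143)² = ((4*(-7/9) + 4/9) + 143)² = ((-28/9 + 4/9) + 143)² = (-8/3 + 143)² = (421/3)² = 177241/9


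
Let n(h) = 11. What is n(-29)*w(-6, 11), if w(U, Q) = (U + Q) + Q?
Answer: 176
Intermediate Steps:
w(U, Q) = U + 2*Q (w(U, Q) = (Q + U) + Q = U + 2*Q)
n(-29)*w(-6, 11) = 11*(-6 + 2*11) = 11*(-6 + 22) = 11*16 = 176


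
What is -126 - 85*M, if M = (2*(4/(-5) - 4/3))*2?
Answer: 1798/3 ≈ 599.33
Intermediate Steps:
M = -128/15 (M = (2*(4*(-1/5) - 4*1/3))*2 = (2*(-4/5 - 4/3))*2 = (2*(-32/15))*2 = -64/15*2 = -128/15 ≈ -8.5333)
-126 - 85*M = -126 - 85*(-128/15) = -126 + 2176/3 = 1798/3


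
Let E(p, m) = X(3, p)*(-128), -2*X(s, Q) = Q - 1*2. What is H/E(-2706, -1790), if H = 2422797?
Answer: -2422797/173312 ≈ -13.979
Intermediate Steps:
X(s, Q) = 1 - Q/2 (X(s, Q) = -(Q - 1*2)/2 = -(Q - 2)/2 = -(-2 + Q)/2 = 1 - Q/2)
E(p, m) = -128 + 64*p (E(p, m) = (1 - p/2)*(-128) = -128 + 64*p)
H/E(-2706, -1790) = 2422797/(-128 + 64*(-2706)) = 2422797/(-128 - 173184) = 2422797/(-173312) = 2422797*(-1/173312) = -2422797/173312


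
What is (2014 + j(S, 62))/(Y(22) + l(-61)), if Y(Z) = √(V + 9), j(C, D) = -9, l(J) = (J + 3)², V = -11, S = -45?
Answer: 3372410/5658249 - 2005*I*√2/11316498 ≈ 0.59602 - 0.00025056*I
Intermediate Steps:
l(J) = (3 + J)²
Y(Z) = I*√2 (Y(Z) = √(-11 + 9) = √(-2) = I*√2)
(2014 + j(S, 62))/(Y(22) + l(-61)) = (2014 - 9)/(I*√2 + (3 - 61)²) = 2005/(I*√2 + (-58)²) = 2005/(I*√2 + 3364) = 2005/(3364 + I*√2)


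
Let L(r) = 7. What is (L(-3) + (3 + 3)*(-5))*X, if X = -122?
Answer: 2806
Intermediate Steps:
(L(-3) + (3 + 3)*(-5))*X = (7 + (3 + 3)*(-5))*(-122) = (7 + 6*(-5))*(-122) = (7 - 30)*(-122) = -23*(-122) = 2806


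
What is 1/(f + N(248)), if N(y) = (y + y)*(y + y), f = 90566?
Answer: 1/336582 ≈ 2.9710e-6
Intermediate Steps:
N(y) = 4*y² (N(y) = (2*y)*(2*y) = 4*y²)
1/(f + N(248)) = 1/(90566 + 4*248²) = 1/(90566 + 4*61504) = 1/(90566 + 246016) = 1/336582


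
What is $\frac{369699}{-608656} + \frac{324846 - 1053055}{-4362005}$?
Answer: $- \frac{1169400109391}{2654960515280} \approx -0.44046$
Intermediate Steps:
$\frac{369699}{-608656} + \frac{324846 - 1053055}{-4362005} = 369699 \left(- \frac{1}{608656}\right) + \left(324846 - 1053055\right) \left(- \frac{1}{4362005}\right) = - \frac{369699}{608656} - - \frac{728209}{4362005} = - \frac{369699}{608656} + \frac{728209}{4362005} = - \frac{1169400109391}{2654960515280}$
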